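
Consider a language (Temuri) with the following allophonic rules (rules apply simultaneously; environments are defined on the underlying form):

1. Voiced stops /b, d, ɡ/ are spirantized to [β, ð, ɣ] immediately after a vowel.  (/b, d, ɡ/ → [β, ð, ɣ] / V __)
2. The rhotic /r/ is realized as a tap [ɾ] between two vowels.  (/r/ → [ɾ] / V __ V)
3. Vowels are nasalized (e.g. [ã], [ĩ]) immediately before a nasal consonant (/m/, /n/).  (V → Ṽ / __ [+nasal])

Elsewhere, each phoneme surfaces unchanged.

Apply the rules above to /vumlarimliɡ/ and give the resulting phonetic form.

/v/ (word-initial) is unaffected → [v].
/u/ meets the environment for rule 3 (before a nasal consonant) → [ũ].
/m/ (between /u/ and /l/) is unaffected → [m].
/l/ (between /m/ and /a/): no rule targets it → [l].
/a/ — between /l/ and /r/; rule 3 does not apply here → [a].
/r/ — between /a/ and /i/, between two vowels — surfaces as [ɾ] (rule 2).
/i/ (between /r/ and /m/) occurs before a nasal consonant → [ĩ] by rule 3.
/m/ — not in any rule's target class → [m].
/l/ (between /m/ and /i/): no rule targets it → [l].
/i/ — between /l/ and /ɡ/; rule 3 does not apply here → [i].
/ɡ/ — word-final, immediately after a vowel — surfaces as [ɣ] (rule 1).

[vũmlaɾĩmliɣ]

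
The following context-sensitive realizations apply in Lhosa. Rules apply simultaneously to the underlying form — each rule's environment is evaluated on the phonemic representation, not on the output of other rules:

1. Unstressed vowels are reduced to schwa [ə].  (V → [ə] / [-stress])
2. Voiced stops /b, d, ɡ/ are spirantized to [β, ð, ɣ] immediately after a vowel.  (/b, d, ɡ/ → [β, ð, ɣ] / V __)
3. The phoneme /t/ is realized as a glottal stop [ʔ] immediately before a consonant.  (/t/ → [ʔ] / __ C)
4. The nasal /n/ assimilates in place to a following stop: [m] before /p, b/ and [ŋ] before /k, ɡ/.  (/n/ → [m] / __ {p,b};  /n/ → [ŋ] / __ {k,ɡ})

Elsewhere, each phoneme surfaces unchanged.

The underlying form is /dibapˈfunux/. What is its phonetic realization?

/d/ (word-initial) is in the target of rule 2 but the environment (immediately after a vowel) is not met → [d].
/i/ meets the environment for rule 1 (in an unstressed syllable) → [ə].
/b/ (between /i/ and /a/): immediately after a vowel, so rule 2 applies → [β].
/a/ meets the environment for rule 1 (in an unstressed syllable) → [ə].
/p/ (between /a/ and /f/) is unaffected → [p].
/f/ stays [f].
/u/ (between /f/ and /n/) is in the target of rule 1 but the environment (in an unstressed syllable) is not met → [u].
/n/ (between /u/ and /u/) fails the environment for rule 4, so it stays [n].
Rule 1 applies to /u/ (between /n/ and /x/: in an unstressed syllable) → [ə].
/x/ (word-final): no rule targets it → [x].

[dəβəpˈfunəx]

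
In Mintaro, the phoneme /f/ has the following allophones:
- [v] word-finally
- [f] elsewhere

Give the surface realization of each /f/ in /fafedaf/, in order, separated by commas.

Occurrence 1 (position 1): no conditioning environment matches → elsewhere allophone [f].
Occurrence 2 (position 3): no conditioning environment matches → elsewhere allophone [f].
Occurrence 3 (position 7): word-finally → [v].

[f], [f], [v]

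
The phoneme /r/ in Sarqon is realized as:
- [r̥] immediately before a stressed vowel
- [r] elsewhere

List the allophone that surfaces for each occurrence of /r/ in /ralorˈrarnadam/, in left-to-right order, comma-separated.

Occurrence 1 (position 1): no conditioning environment matches → elsewhere allophone [r].
Occurrence 2 (position 5): no conditioning environment matches → elsewhere allophone [r].
Occurrence 3 (position 6): immediately before a stressed vowel → [r̥].
Occurrence 4 (position 8): no conditioning environment matches → elsewhere allophone [r].

[r], [r], [r̥], [r]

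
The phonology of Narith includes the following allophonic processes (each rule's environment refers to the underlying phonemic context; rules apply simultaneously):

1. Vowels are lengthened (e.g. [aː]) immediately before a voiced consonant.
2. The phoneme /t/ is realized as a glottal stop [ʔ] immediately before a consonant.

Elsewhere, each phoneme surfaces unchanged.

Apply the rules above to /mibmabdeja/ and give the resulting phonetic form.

[miːbmaːbdeːja]

/i/ (between /m/ and /b/) occurs before a voiced consonant → [iː] by rule 1.
Rule 1 applies to /a/ (between /m/ and /b/: before a voiced consonant) → [aː].
/e/ — between /d/ and /j/, before a voiced consonant — surfaces as [eː] (rule 1).
/a/ (word-final) fails the environment for rule 1, so it stays [a].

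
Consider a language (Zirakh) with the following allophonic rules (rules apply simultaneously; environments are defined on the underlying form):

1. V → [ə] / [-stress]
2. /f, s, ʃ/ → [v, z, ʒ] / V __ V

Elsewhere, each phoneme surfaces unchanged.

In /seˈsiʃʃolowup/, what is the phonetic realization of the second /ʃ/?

[ʃ]

/ʃ/ (between /ʃ/ and /o/) is in the target of rule 2 but the environment (between two vowels) is not met → [ʃ].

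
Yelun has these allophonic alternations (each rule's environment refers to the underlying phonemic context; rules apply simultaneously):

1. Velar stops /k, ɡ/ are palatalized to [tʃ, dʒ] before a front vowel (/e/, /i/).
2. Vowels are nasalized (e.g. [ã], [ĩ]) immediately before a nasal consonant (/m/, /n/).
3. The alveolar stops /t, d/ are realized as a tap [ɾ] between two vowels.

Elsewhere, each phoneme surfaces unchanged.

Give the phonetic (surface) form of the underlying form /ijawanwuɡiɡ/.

/i/ — word-initial; rule 2 does not apply here → [i].
/j/ — not in any rule's target class → [j].
/a/ — between /j/ and /w/; rule 2 does not apply here → [a].
/w/ — not in any rule's target class → [w].
Rule 2 applies to /a/ (between /w/ and /n/: before a nasal consonant) → [ã].
/n/ (between /a/ and /w/): no rule targets it → [n].
/w/ (between /n/ and /u/) is unaffected → [w].
/u/ (between /w/ and /ɡ/) fails the environment for rule 2, so it stays [u].
/ɡ/ (between /u/ and /i/) occurs before a front vowel → [dʒ] by rule 1.
/i/ (between /ɡ/ and /ɡ/): rule 2 targets it, but not before a nasal consonant → unchanged [i].
/ɡ/ (word-final): rule 1 targets it, but not before a front vowel → unchanged [ɡ].

[ijawãnwudʒiɡ]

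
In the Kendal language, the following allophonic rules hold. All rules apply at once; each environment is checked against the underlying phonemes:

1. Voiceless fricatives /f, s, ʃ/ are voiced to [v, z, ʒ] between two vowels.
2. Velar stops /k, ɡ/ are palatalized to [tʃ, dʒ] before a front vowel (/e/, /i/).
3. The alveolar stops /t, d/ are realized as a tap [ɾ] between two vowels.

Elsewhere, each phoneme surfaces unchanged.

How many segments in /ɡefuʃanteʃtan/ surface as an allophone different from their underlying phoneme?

Segments that undergo a rule: /ɡ/ → [dʒ] (rule 2); /f/ → [v] (rule 1); /ʃ/ → [ʒ] (rule 1).
All other segments surface unchanged.

3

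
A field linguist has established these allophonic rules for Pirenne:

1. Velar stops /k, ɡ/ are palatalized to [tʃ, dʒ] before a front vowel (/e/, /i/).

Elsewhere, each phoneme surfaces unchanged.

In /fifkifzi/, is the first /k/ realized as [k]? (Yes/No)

Rule 1 applies to /k/ (between /f/ and /i/: before a front vowel) → [tʃ].
The actual realization is [tʃ], not [k].

No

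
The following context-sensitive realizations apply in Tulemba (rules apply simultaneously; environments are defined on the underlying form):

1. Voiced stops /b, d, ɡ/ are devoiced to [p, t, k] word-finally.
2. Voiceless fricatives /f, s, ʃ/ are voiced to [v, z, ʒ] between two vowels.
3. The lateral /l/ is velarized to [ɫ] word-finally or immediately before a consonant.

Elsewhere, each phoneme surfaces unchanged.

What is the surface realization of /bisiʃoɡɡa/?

[biziʒoɡɡa]

/b/ (word-initial) is in the target of rule 1 but the environment (word-finally) is not met → [b].
/i/ — not in any rule's target class → [i].
/s/ meets the environment for rule 2 (between two vowels) → [z].
/i/ (between /s/ and /ʃ/) is unaffected → [i].
/ʃ/ — between /i/ and /o/, between two vowels — surfaces as [ʒ] (rule 2).
/o/ — not in any rule's target class → [o].
/ɡ/ (between /o/ and /ɡ/) is in the target of rule 1 but the environment (word-finally) is not met → [ɡ].
/ɡ/ (between /ɡ/ and /a/) is in the target of rule 1 but the environment (word-finally) is not met → [ɡ].
/a/ (word-final): no rule targets it → [a].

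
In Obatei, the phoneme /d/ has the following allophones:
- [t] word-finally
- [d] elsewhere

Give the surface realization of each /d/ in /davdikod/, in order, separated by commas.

Occurrence 1 (position 1): no conditioning environment matches → elsewhere allophone [d].
Occurrence 2 (position 4): no conditioning environment matches → elsewhere allophone [d].
Occurrence 3 (position 8): word-finally → [t].

[d], [d], [t]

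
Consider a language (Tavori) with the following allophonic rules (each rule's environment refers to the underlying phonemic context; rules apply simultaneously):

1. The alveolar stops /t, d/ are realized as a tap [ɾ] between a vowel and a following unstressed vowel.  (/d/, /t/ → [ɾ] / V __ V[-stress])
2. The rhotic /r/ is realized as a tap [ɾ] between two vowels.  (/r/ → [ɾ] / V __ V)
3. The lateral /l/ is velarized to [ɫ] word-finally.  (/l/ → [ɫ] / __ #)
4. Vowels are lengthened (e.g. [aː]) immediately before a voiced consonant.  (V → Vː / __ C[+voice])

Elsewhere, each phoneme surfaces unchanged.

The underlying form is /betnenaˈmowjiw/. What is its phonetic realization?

/b/ (word-initial): no rule targets it → [b].
/e/ (between /b/ and /t/): rule 4 targets it, but not before a voiced consonant → unchanged [e].
/t/ (between /e/ and /n/) is in the target of rule 1 but the environment (between a vowel and a following unstressed vowel) is not met → [t].
/n/ — not in any rule's target class → [n].
/e/ meets the environment for rule 4 (before a voiced consonant) → [eː].
/n/ (between /e/ and /a/) is unaffected → [n].
/a/ — between /n/ and /m/, before a voiced consonant — surfaces as [aː] (rule 4).
/m/ (between /a/ and /o/) is unaffected → [m].
/o/ meets the environment for rule 4 (before a voiced consonant) → [oː].
/w/ (between /o/ and /j/): no rule targets it → [w].
/j/ — not in any rule's target class → [j].
/i/ — between /j/ and /w/, before a voiced consonant — surfaces as [iː] (rule 4).
/w/ (word-final) is unaffected → [w].

[betneːnaːˈmoːwjiːw]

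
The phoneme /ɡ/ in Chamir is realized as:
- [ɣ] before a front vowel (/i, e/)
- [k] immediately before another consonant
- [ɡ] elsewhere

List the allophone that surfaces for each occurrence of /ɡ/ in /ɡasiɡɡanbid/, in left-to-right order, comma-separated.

Occurrence 1 (position 1): no conditioning environment matches → elsewhere allophone [ɡ].
Occurrence 2 (position 5): immediately before another consonant → [k].
Occurrence 3 (position 6): no conditioning environment matches → elsewhere allophone [ɡ].

[ɡ], [k], [ɡ]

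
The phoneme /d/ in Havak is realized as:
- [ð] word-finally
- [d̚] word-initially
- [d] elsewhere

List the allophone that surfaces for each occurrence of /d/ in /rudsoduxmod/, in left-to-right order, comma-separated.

[d], [d], [ð]

Occurrence 1 (position 3): no conditioning environment matches → elsewhere allophone [d].
Occurrence 2 (position 6): no conditioning environment matches → elsewhere allophone [d].
Occurrence 3 (position 11): word-finally → [ð].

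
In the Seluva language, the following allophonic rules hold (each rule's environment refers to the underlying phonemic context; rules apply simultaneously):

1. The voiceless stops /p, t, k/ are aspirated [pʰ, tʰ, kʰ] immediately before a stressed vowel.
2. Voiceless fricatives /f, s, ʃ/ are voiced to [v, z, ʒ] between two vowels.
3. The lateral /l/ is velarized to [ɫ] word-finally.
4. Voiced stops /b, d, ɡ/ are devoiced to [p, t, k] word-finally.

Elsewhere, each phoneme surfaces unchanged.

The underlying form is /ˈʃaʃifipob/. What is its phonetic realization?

[ˈʃaʒivipop]

/ʃ/ (word-initial) fails the environment for rule 2, so it stays [ʃ].
/a/ (between /ʃ/ and /ʃ/) is unaffected → [a].
Rule 2 applies to /ʃ/ (between /a/ and /i/: between two vowels) → [ʒ].
/i/ (between /ʃ/ and /f/): no rule targets it → [i].
/f/ (between /i/ and /i/) occurs between two vowels → [v] by rule 2.
/i/ (between /f/ and /p/): no rule targets it → [i].
/p/ (between /i/ and /o/): rule 1 targets it, but not immediately before a stressed vowel → unchanged [p].
/o/ — not in any rule's target class → [o].
/b/ (word-final) occurs word-finally → [p] by rule 4.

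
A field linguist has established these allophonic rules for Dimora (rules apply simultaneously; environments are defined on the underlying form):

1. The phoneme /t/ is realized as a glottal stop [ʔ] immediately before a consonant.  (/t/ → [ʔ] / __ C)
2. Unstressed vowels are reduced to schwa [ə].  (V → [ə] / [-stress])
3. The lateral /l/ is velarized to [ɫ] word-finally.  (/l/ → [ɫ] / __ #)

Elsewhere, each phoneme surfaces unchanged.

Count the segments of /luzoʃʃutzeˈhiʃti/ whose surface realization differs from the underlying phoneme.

6

Segments that undergo a rule: /u/ → [ə] (rule 2); /o/ → [ə] (rule 2); /u/ → [ə] (rule 2); /t/ → [ʔ] (rule 1); /e/ → [ə] (rule 2); /i/ → [ə] (rule 2).
All other segments surface unchanged.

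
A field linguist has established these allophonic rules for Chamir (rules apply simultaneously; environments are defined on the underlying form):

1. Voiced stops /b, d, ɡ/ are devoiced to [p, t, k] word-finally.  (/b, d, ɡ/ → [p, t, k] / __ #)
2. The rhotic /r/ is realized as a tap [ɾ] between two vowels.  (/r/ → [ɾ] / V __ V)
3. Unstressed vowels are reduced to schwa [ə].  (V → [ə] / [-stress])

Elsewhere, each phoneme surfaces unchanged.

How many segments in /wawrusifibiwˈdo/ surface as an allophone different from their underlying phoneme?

Segments that undergo a rule: /a/ → [ə] (rule 3); /u/ → [ə] (rule 3); /i/ → [ə] (rule 3); /i/ → [ə] (rule 3); /i/ → [ə] (rule 3).
All other segments surface unchanged.

5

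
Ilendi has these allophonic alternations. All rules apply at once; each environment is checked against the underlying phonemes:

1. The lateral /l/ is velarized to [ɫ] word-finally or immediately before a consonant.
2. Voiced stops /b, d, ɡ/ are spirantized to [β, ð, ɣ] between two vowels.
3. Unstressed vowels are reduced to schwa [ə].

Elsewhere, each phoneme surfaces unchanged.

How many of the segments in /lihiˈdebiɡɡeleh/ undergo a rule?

Segments that undergo a rule: /i/ → [ə] (rule 3); /i/ → [ə] (rule 3); /d/ → [ð] (rule 2); /b/ → [β] (rule 2); /i/ → [ə] (rule 3); /e/ → [ə] (rule 3); /e/ → [ə] (rule 3).
All other segments surface unchanged.

7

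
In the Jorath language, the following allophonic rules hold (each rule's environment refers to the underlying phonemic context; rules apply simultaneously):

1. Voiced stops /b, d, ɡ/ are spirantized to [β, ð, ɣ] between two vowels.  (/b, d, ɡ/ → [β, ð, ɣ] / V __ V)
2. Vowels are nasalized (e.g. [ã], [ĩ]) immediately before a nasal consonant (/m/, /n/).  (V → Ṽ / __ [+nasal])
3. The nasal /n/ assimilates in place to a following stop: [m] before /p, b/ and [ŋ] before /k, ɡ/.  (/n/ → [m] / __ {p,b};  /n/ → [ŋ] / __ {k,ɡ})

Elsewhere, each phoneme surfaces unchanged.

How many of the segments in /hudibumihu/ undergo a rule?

3

Segments that undergo a rule: /d/ → [ð] (rule 1); /b/ → [β] (rule 1); /u/ → [ũ] (rule 2).
All other segments surface unchanged.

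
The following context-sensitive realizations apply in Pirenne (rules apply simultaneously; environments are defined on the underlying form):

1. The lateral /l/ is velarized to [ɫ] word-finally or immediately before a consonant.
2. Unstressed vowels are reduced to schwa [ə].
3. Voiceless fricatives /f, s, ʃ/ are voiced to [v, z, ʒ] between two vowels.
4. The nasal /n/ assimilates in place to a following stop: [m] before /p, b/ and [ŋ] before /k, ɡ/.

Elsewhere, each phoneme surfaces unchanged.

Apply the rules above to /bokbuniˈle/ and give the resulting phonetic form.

[bəkbənəˈle]

/b/ stays [b].
/o/ — between /b/ and /k/, in an unstressed syllable — surfaces as [ə] (rule 2).
/k/ — not in any rule's target class → [k].
/b/ stays [b].
/u/ — between /b/ and /n/, in an unstressed syllable — surfaces as [ə] (rule 2).
/n/ (between /u/ and /i/): rule 4 targets it, but not before a labial or velar stop → unchanged [n].
/i/ — between /n/ and /l/, in an unstressed syllable — surfaces as [ə] (rule 2).
/l/ — between /i/ and /e/; rule 1 does not apply here → [l].
/e/ — word-final; rule 2 does not apply here → [e].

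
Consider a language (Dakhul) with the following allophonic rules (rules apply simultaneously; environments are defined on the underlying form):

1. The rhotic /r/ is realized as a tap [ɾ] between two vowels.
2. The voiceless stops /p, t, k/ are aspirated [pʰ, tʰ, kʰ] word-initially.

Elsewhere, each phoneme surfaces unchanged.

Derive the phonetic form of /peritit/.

[pʰeɾitit]

Rule 2 applies to /p/ (word-initial: word-initially) → [pʰ].
/e/ — not in any rule's target class → [e].
/r/ (between /e/ and /i/) occurs between two vowels → [ɾ] by rule 1.
/i/ — not in any rule's target class → [i].
/t/ — between /i/ and /i/; rule 2 does not apply here → [t].
/i/ stays [i].
/t/ (word-final) is in the target of rule 2 but the environment (word-initially) is not met → [t].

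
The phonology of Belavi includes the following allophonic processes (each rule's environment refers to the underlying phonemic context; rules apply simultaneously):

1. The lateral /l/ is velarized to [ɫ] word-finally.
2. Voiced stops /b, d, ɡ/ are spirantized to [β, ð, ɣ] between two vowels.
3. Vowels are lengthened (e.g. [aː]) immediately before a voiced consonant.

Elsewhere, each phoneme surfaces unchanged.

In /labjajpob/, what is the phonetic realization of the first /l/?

[l]

/l/ (word-initial) fails the environment for rule 1, so it stays [l].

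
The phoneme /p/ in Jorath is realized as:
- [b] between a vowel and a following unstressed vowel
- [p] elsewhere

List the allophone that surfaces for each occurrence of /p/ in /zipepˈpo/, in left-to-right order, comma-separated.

Occurrence 1 (position 3): between a vowel and a following unstressed vowel → [b].
Occurrence 2 (position 5): no conditioning environment matches → elsewhere allophone [p].
Occurrence 3 (position 6): no conditioning environment matches → elsewhere allophone [p].

[b], [p], [p]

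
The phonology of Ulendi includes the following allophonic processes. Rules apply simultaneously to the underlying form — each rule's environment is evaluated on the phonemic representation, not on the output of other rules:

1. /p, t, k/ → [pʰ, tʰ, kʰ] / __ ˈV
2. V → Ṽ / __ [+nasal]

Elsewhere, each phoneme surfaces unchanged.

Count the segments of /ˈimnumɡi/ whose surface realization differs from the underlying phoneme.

Segments that undergo a rule: /i/ → [ĩ] (rule 2); /u/ → [ũ] (rule 2).
All other segments surface unchanged.

2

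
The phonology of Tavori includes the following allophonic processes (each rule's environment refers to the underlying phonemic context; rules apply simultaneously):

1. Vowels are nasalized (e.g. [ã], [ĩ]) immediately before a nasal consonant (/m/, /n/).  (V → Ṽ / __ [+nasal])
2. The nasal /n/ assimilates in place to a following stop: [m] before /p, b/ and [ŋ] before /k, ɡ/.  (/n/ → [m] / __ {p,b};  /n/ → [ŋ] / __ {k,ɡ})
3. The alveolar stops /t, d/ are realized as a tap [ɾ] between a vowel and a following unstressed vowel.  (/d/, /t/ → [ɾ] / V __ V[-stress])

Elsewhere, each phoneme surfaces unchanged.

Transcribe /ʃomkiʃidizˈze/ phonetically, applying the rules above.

/ʃ/ (word-initial): no rule targets it → [ʃ].
/o/ — between /ʃ/ and /m/, before a nasal consonant — surfaces as [õ] (rule 1).
/m/ (between /o/ and /k/) is unaffected → [m].
/k/ — not in any rule's target class → [k].
/i/ (between /k/ and /ʃ/) is in the target of rule 1 but the environment (before a nasal consonant) is not met → [i].
/ʃ/ stays [ʃ].
/i/ (between /ʃ/ and /d/): rule 1 targets it, but not before a nasal consonant → unchanged [i].
Rule 3 applies to /d/ (between /i/ and /i/: between a vowel and a following unstressed vowel) → [ɾ].
/i/ — between /d/ and /z/; rule 1 does not apply here → [i].
/z/ (between /i/ and /z/) is unaffected → [z].
/z/ stays [z].
/e/ (word-final) fails the environment for rule 1, so it stays [e].

[ʃõmkiʃiɾizˈze]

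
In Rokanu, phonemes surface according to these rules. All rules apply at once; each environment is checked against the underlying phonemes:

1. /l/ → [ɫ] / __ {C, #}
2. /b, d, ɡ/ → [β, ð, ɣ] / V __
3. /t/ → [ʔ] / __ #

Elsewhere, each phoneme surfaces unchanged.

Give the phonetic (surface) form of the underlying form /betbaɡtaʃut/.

[betbaɣtaʃuʔ]

/b/ — word-initial; rule 2 does not apply here → [b].
/e/ (between /b/ and /t/) is unaffected → [e].
/t/ — between /e/ and /b/; rule 3 does not apply here → [t].
/b/ (between /t/ and /a/) fails the environment for rule 2, so it stays [b].
/a/ (between /b/ and /ɡ/): no rule targets it → [a].
/ɡ/ (between /a/ and /t/) occurs immediately after a vowel → [ɣ] by rule 2.
/t/ (between /ɡ/ and /a/): rule 3 targets it, but not word-finally → unchanged [t].
/a/ (between /t/ and /ʃ/) is unaffected → [a].
/ʃ/ (between /a/ and /u/): no rule targets it → [ʃ].
/u/ stays [u].
/t/ meets the environment for rule 3 (word-finally) → [ʔ].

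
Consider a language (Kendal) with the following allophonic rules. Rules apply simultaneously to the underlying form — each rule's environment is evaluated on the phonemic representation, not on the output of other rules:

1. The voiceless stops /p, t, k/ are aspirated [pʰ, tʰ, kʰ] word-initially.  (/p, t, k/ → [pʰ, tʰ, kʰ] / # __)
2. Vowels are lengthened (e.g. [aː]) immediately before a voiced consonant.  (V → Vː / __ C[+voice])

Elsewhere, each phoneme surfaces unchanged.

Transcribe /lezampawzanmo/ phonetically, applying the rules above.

/l/ (word-initial): no rule targets it → [l].
Rule 2 applies to /e/ (between /l/ and /z/: before a voiced consonant) → [eː].
/z/ (between /e/ and /a/) is unaffected → [z].
/a/ (between /z/ and /m/): before a voiced consonant, so rule 2 applies → [aː].
/m/ — not in any rule's target class → [m].
/p/ (between /m/ and /a/) fails the environment for rule 1, so it stays [p].
/a/ (between /p/ and /w/) occurs before a voiced consonant → [aː] by rule 2.
/w/ — not in any rule's target class → [w].
/z/ (between /w/ and /a/): no rule targets it → [z].
/a/ (between /z/ and /n/) occurs before a voiced consonant → [aː] by rule 2.
/n/ — not in any rule's target class → [n].
/m/ — not in any rule's target class → [m].
/o/ (word-final) fails the environment for rule 2, so it stays [o].

[leːzaːmpaːwzaːnmo]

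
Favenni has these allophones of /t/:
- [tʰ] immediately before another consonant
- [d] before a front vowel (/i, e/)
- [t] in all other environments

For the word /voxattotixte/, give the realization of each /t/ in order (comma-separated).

[tʰ], [t], [d], [d]

Occurrence 1 (position 5): immediately before another consonant → [tʰ].
Occurrence 2 (position 6): no conditioning environment matches → elsewhere allophone [t].
Occurrence 3 (position 8): before a front vowel (/i, e/) → [d].
Occurrence 4 (position 11): before a front vowel (/i, e/) → [d].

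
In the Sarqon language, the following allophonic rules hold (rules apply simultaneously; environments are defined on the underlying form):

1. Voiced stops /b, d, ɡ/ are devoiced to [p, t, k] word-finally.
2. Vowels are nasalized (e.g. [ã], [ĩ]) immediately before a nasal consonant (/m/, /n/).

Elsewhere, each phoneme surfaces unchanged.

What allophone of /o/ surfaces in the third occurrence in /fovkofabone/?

[õ]

Rule 2 applies to /o/ (between /b/ and /n/: before a nasal consonant) → [õ].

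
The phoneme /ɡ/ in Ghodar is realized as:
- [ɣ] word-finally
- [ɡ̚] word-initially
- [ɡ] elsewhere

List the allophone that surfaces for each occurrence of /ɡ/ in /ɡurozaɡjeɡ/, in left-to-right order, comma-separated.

Occurrence 1 (position 1): word-initially → [ɡ̚].
Occurrence 2 (position 7): no conditioning environment matches → elsewhere allophone [ɡ].
Occurrence 3 (position 10): word-finally → [ɣ].

[ɡ̚], [ɡ], [ɣ]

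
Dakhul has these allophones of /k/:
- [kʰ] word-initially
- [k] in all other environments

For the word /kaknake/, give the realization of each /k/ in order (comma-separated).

[kʰ], [k], [k]

Occurrence 1 (position 1): word-initially → [kʰ].
Occurrence 2 (position 3): no conditioning environment matches → elsewhere allophone [k].
Occurrence 3 (position 6): no conditioning environment matches → elsewhere allophone [k].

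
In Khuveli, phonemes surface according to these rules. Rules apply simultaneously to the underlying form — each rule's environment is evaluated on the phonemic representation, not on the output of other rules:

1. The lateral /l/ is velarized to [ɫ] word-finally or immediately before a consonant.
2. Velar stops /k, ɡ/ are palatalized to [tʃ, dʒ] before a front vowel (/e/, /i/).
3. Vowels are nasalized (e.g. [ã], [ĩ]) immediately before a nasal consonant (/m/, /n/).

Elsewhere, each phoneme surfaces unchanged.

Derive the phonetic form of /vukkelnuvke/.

[vuktʃeɫnuvtʃe]

/v/ (word-initial): no rule targets it → [v].
/u/ (between /v/ and /k/) fails the environment for rule 3, so it stays [u].
/k/ (between /u/ and /k/) fails the environment for rule 2, so it stays [k].
/k/ meets the environment for rule 2 (before a front vowel) → [tʃ].
/e/ (between /k/ and /l/) is in the target of rule 3 but the environment (before a nasal consonant) is not met → [e].
/l/ meets the environment for rule 1 (word-finally or immediately before a consonant) → [ɫ].
/n/ (between /l/ and /u/) is unaffected → [n].
/u/ (between /n/ and /v/): rule 3 targets it, but not before a nasal consonant → unchanged [u].
/v/ (between /u/ and /k/) is unaffected → [v].
/k/ — between /v/ and /e/, before a front vowel — surfaces as [tʃ] (rule 2).
/e/ (word-final) fails the environment for rule 3, so it stays [e].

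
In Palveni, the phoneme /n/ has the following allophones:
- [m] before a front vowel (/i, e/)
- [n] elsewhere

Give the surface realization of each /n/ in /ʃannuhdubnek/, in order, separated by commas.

[n], [n], [m]

Occurrence 1 (position 3): no conditioning environment matches → elsewhere allophone [n].
Occurrence 2 (position 4): no conditioning environment matches → elsewhere allophone [n].
Occurrence 3 (position 10): before a front vowel (/i, e/) → [m].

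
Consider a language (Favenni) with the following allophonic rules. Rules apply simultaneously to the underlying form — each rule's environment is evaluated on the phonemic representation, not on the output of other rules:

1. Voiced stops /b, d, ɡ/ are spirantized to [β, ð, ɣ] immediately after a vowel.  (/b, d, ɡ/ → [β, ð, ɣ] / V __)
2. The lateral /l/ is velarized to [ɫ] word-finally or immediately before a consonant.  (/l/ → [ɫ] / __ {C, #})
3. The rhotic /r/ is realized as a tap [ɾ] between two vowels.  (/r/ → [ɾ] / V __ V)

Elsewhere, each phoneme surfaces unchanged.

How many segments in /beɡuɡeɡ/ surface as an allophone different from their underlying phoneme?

Segments that undergo a rule: /ɡ/ → [ɣ] (rule 1); /ɡ/ → [ɣ] (rule 1); /ɡ/ → [ɣ] (rule 1).
All other segments surface unchanged.

3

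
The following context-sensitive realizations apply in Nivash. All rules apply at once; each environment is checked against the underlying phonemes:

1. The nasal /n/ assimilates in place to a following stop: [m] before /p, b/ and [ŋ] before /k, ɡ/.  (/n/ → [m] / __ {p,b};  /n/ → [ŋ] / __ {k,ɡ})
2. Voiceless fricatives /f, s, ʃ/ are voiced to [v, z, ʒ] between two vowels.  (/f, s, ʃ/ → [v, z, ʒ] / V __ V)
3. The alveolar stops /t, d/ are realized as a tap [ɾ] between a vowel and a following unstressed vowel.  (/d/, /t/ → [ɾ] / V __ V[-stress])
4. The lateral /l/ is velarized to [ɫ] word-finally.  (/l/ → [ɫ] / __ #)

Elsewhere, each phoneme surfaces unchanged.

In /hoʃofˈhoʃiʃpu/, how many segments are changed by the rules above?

Segments that undergo a rule: /ʃ/ → [ʒ] (rule 2); /ʃ/ → [ʒ] (rule 2).
All other segments surface unchanged.

2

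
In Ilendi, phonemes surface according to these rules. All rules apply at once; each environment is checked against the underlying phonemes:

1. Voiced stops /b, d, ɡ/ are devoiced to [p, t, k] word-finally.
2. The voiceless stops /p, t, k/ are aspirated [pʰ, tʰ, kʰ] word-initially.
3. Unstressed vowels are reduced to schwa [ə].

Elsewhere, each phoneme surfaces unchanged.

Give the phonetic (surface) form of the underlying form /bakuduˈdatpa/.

/b/ (word-initial) fails the environment for rule 1, so it stays [b].
/a/ — between /b/ and /k/, in an unstressed syllable — surfaces as [ə] (rule 3).
/k/ (between /a/ and /u/): rule 2 targets it, but not word-initially → unchanged [k].
/u/ — between /k/ and /d/, in an unstressed syllable — surfaces as [ə] (rule 3).
/d/ (between /u/ and /u/) fails the environment for rule 1, so it stays [d].
/u/ (between /d/ and /d/): in an unstressed syllable, so rule 3 applies → [ə].
/d/ (between /u/ and /a/) is in the target of rule 1 but the environment (word-finally) is not met → [d].
/a/ (between /d/ and /t/): rule 3 targets it, but not in an unstressed syllable → unchanged [a].
/t/ (between /a/ and /p/) fails the environment for rule 2, so it stays [t].
/p/ (between /t/ and /a/) is in the target of rule 2 but the environment (word-initially) is not met → [p].
Rule 3 applies to /a/ (word-final: in an unstressed syllable) → [ə].

[bəkədəˈdatpə]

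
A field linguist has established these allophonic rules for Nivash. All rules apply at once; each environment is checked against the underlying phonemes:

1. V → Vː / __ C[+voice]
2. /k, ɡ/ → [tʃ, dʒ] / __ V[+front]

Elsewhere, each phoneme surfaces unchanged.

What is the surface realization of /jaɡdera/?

[jaːɡdeːra]

/j/ (word-initial): no rule targets it → [j].
/a/ (between /j/ and /ɡ/) occurs before a voiced consonant → [aː] by rule 1.
/ɡ/ (between /a/ and /d/) fails the environment for rule 2, so it stays [ɡ].
/d/ (between /ɡ/ and /e/): no rule targets it → [d].
Rule 1 applies to /e/ (between /d/ and /r/: before a voiced consonant) → [eː].
/r/ (between /e/ and /a/) is unaffected → [r].
/a/ (word-final) is in the target of rule 1 but the environment (before a voiced consonant) is not met → [a].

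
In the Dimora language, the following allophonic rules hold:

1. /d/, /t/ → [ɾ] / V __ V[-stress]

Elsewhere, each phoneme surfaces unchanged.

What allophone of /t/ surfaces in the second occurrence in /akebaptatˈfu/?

[t]

/t/ — between /a/ and /f/; rule 1 does not apply here → [t].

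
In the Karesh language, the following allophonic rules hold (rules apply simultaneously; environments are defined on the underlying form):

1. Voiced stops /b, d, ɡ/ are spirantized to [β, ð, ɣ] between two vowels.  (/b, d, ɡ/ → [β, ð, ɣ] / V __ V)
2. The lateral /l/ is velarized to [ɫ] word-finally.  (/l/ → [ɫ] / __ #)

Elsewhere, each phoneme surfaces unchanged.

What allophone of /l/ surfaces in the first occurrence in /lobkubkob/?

/l/ (word-initial) is in the target of rule 2 but the environment (word-finally) is not met → [l].

[l]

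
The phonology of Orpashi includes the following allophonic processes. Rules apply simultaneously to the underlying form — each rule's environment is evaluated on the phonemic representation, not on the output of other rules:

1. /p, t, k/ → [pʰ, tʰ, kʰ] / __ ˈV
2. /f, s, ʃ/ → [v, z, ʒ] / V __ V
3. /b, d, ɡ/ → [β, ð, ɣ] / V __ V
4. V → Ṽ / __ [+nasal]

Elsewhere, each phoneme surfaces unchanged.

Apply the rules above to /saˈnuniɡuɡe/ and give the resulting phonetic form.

/s/ (word-initial) fails the environment for rule 2, so it stays [s].
/a/ (between /s/ and /n/) occurs before a nasal consonant → [ã] by rule 4.
/n/ — not in any rule's target class → [n].
/u/ (between /n/ and /n/) occurs before a nasal consonant → [ũ] by rule 4.
/n/ — not in any rule's target class → [n].
/i/ — between /n/ and /ɡ/; rule 4 does not apply here → [i].
/ɡ/ (between /i/ and /u/): between two vowels, so rule 3 applies → [ɣ].
/u/ (between /ɡ/ and /ɡ/) is in the target of rule 4 but the environment (before a nasal consonant) is not met → [u].
/ɡ/ meets the environment for rule 3 (between two vowels) → [ɣ].
/e/ (word-final) fails the environment for rule 4, so it stays [e].

[sãˈnũniɣuɣe]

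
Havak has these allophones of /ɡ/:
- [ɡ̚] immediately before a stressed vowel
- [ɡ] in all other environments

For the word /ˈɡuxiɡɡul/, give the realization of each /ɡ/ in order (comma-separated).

Occurrence 1 (position 1): immediately before a stressed vowel → [ɡ̚].
Occurrence 2 (position 5): no conditioning environment matches → elsewhere allophone [ɡ].
Occurrence 3 (position 6): no conditioning environment matches → elsewhere allophone [ɡ].

[ɡ̚], [ɡ], [ɡ]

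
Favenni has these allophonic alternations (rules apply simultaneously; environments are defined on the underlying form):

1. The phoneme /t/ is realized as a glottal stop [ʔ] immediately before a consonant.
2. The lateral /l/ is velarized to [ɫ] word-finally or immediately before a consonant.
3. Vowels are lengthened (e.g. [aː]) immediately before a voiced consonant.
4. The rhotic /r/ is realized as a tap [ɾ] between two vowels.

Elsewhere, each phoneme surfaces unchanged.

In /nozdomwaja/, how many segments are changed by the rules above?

3

Segments that undergo a rule: /o/ → [oː] (rule 3); /o/ → [oː] (rule 3); /a/ → [aː] (rule 3).
All other segments surface unchanged.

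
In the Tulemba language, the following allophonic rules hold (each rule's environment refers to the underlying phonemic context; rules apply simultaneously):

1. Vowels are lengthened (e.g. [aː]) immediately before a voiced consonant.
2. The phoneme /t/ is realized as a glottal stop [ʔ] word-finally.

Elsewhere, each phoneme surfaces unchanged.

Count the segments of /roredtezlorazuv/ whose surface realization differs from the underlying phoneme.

Segments that undergo a rule: /o/ → [oː] (rule 1); /e/ → [eː] (rule 1); /e/ → [eː] (rule 1); /o/ → [oː] (rule 1); /a/ → [aː] (rule 1); /u/ → [uː] (rule 1).
All other segments surface unchanged.

6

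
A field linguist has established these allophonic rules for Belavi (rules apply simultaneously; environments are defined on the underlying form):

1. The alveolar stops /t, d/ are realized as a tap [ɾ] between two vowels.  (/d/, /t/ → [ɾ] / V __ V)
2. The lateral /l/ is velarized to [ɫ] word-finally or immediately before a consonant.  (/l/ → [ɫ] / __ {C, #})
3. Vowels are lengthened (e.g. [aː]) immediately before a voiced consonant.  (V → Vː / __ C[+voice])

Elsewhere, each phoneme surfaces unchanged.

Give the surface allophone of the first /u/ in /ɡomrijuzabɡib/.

[uː]

/u/ — between /j/ and /z/, before a voiced consonant — surfaces as [uː] (rule 3).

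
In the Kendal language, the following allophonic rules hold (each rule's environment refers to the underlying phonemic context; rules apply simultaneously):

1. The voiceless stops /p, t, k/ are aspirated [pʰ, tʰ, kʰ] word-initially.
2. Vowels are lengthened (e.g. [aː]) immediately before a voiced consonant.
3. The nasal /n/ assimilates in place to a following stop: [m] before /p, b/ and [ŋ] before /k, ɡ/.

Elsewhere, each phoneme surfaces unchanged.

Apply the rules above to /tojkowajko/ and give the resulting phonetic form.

[tʰoːjkoːwaːjko]

/t/ meets the environment for rule 1 (word-initially) → [tʰ].
/o/ — between /t/ and /j/, before a voiced consonant — surfaces as [oː] (rule 2).
/k/ (between /j/ and /o/) fails the environment for rule 1, so it stays [k].
/o/ — between /k/ and /w/, before a voiced consonant — surfaces as [oː] (rule 2).
Rule 2 applies to /a/ (between /w/ and /j/: before a voiced consonant) → [aː].
/k/ (between /j/ and /o/) fails the environment for rule 1, so it stays [k].
/o/ (word-final): rule 2 targets it, but not before a voiced consonant → unchanged [o].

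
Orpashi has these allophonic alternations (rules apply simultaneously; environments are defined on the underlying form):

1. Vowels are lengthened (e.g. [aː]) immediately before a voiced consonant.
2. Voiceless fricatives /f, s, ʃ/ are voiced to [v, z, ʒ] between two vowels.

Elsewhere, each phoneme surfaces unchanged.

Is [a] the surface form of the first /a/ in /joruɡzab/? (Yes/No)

No

/a/ — between /z/ and /b/, before a voiced consonant — surfaces as [aː] (rule 1).
The actual realization is [aː], not [a].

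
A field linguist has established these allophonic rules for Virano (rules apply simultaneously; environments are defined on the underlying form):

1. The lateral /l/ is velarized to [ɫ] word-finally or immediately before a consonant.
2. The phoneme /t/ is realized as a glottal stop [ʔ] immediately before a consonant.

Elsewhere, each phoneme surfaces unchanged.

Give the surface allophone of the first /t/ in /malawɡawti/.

[t]

/t/ — between /w/ and /i/; rule 2 does not apply here → [t].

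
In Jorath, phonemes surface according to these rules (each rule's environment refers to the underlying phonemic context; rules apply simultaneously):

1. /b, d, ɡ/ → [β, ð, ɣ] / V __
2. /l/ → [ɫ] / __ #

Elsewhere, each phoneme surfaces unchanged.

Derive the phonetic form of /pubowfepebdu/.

[puβowfepeβdu]

/p/ stays [p].
/u/ (between /p/ and /b/): no rule targets it → [u].
/b/ — between /u/ and /o/, immediately after a vowel — surfaces as [β] (rule 1).
/o/ (between /b/ and /w/): no rule targets it → [o].
/w/ (between /o/ and /f/): no rule targets it → [w].
/f/ — not in any rule's target class → [f].
/e/ — not in any rule's target class → [e].
/p/ stays [p].
/e/ — not in any rule's target class → [e].
/b/ (between /e/ and /d/): immediately after a vowel, so rule 1 applies → [β].
/d/ (between /b/ and /u/): rule 1 targets it, but not immediately after a vowel → unchanged [d].
/u/ (word-final): no rule targets it → [u].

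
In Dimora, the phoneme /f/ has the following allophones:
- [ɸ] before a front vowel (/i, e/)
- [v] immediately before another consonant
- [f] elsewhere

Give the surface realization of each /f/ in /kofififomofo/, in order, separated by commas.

Occurrence 1 (position 3): before a front vowel (/i, e/) → [ɸ].
Occurrence 2 (position 5): before a front vowel (/i, e/) → [ɸ].
Occurrence 3 (position 7): no conditioning environment matches → elsewhere allophone [f].
Occurrence 4 (position 11): no conditioning environment matches → elsewhere allophone [f].

[ɸ], [ɸ], [f], [f]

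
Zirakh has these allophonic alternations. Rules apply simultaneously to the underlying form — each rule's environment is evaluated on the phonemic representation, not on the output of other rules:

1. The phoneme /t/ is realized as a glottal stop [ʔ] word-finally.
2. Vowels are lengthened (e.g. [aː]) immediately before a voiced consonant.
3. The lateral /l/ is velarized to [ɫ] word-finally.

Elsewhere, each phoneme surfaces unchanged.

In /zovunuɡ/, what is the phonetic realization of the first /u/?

[uː]

/u/ meets the environment for rule 2 (before a voiced consonant) → [uː].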